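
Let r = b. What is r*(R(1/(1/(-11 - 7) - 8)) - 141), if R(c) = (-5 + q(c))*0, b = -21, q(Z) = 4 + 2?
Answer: 2961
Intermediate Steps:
q(Z) = 6
r = -21
R(c) = 0 (R(c) = (-5 + 6)*0 = 1*0 = 0)
r*(R(1/(1/(-11 - 7) - 8)) - 141) = -21*(0 - 141) = -21*(-141) = 2961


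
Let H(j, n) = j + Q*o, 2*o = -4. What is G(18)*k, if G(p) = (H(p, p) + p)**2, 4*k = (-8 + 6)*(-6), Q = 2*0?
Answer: 3888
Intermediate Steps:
Q = 0
o = -2 (o = (1/2)*(-4) = -2)
H(j, n) = j (H(j, n) = j + 0*(-2) = j + 0 = j)
k = 3 (k = ((-8 + 6)*(-6))/4 = (-2*(-6))/4 = (1/4)*12 = 3)
G(p) = 4*p**2 (G(p) = (p + p)**2 = (2*p)**2 = 4*p**2)
G(18)*k = (4*18**2)*3 = (4*324)*3 = 1296*3 = 3888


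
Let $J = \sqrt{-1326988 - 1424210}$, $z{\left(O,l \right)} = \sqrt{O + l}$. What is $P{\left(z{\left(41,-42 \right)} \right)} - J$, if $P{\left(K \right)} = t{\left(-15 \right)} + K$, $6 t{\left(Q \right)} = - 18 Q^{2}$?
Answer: $-675 + i - i \sqrt{2751198} \approx -675.0 - 1657.7 i$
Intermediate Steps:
$t{\left(Q \right)} = - 3 Q^{2}$ ($t{\left(Q \right)} = \frac{\left(-18\right) Q^{2}}{6} = - 3 Q^{2}$)
$J = i \sqrt{2751198}$ ($J = \sqrt{-1326988 - 1424210} = \sqrt{-2751198} = i \sqrt{2751198} \approx 1658.7 i$)
$P{\left(K \right)} = -675 + K$ ($P{\left(K \right)} = - 3 \left(-15\right)^{2} + K = \left(-3\right) 225 + K = -675 + K$)
$P{\left(z{\left(41,-42 \right)} \right)} - J = \left(-675 + \sqrt{41 - 42}\right) - i \sqrt{2751198} = \left(-675 + \sqrt{-1}\right) - i \sqrt{2751198} = \left(-675 + i\right) - i \sqrt{2751198} = -675 + i - i \sqrt{2751198}$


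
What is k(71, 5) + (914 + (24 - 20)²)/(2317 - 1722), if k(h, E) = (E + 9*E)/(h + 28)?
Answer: 24364/11781 ≈ 2.0681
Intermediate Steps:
k(h, E) = 10*E/(28 + h) (k(h, E) = (10*E)/(28 + h) = 10*E/(28 + h))
k(71, 5) + (914 + (24 - 20)²)/(2317 - 1722) = 10*5/(28 + 71) + (914 + (24 - 20)²)/(2317 - 1722) = 10*5/99 + (914 + 4²)/595 = 10*5*(1/99) + (914 + 16)*(1/595) = 50/99 + 930*(1/595) = 50/99 + 186/119 = 24364/11781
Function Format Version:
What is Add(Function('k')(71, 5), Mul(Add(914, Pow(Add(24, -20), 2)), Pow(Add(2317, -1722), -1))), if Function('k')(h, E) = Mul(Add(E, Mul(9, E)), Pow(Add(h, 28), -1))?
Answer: Rational(24364, 11781) ≈ 2.0681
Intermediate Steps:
Function('k')(h, E) = Mul(10, E, Pow(Add(28, h), -1)) (Function('k')(h, E) = Mul(Mul(10, E), Pow(Add(28, h), -1)) = Mul(10, E, Pow(Add(28, h), -1)))
Add(Function('k')(71, 5), Mul(Add(914, Pow(Add(24, -20), 2)), Pow(Add(2317, -1722), -1))) = Add(Mul(10, 5, Pow(Add(28, 71), -1)), Mul(Add(914, Pow(Add(24, -20), 2)), Pow(Add(2317, -1722), -1))) = Add(Mul(10, 5, Pow(99, -1)), Mul(Add(914, Pow(4, 2)), Pow(595, -1))) = Add(Mul(10, 5, Rational(1, 99)), Mul(Add(914, 16), Rational(1, 595))) = Add(Rational(50, 99), Mul(930, Rational(1, 595))) = Add(Rational(50, 99), Rational(186, 119)) = Rational(24364, 11781)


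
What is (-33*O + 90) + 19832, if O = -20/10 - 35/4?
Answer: 81107/4 ≈ 20277.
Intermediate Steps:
O = -43/4 (O = -20*⅒ - 35*¼ = -2 - 35/4 = -43/4 ≈ -10.750)
(-33*O + 90) + 19832 = (-33*(-43/4) + 90) + 19832 = (1419/4 + 90) + 19832 = 1779/4 + 19832 = 81107/4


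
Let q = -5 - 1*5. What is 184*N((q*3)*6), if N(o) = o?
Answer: -33120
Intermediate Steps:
q = -10 (q = -5 - 5 = -10)
184*N((q*3)*6) = 184*(-10*3*6) = 184*(-30*6) = 184*(-180) = -33120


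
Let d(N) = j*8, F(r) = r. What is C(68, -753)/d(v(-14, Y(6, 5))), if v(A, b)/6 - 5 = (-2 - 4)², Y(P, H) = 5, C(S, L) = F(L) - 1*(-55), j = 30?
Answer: -349/120 ≈ -2.9083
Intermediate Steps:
C(S, L) = 55 + L (C(S, L) = L - 1*(-55) = L + 55 = 55 + L)
v(A, b) = 246 (v(A, b) = 30 + 6*(-2 - 4)² = 30 + 6*(-6)² = 30 + 6*36 = 30 + 216 = 246)
d(N) = 240 (d(N) = 30*8 = 240)
C(68, -753)/d(v(-14, Y(6, 5))) = (55 - 753)/240 = -698*1/240 = -349/120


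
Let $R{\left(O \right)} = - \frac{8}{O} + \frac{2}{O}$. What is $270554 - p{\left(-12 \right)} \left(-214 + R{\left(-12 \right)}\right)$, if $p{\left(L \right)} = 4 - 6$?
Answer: $270127$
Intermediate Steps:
$R{\left(O \right)} = - \frac{6}{O}$
$p{\left(L \right)} = -2$
$270554 - p{\left(-12 \right)} \left(-214 + R{\left(-12 \right)}\right) = 270554 - - 2 \left(-214 - \frac{6}{-12}\right) = 270554 - - 2 \left(-214 - - \frac{1}{2}\right) = 270554 - - 2 \left(-214 + \frac{1}{2}\right) = 270554 - \left(-2\right) \left(- \frac{427}{2}\right) = 270554 - 427 = 270127$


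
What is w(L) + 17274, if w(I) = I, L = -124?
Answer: 17150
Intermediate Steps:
w(L) + 17274 = -124 + 17274 = 17150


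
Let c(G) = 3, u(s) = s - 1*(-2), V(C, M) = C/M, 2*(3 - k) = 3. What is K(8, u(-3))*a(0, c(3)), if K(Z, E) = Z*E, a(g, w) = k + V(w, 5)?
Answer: -84/5 ≈ -16.800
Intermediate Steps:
k = 3/2 (k = 3 - ½*3 = 3 - 3/2 = 3/2 ≈ 1.5000)
u(s) = 2 + s (u(s) = s + 2 = 2 + s)
a(g, w) = 3/2 + w/5
K(Z, E) = E*Z
K(8, u(-3))*a(0, c(3)) = ((2 - 3)*8)*(3/2 + (⅕)*3) = (-1*8)*(3/2 + ⅗) = -8*21/10 = -84/5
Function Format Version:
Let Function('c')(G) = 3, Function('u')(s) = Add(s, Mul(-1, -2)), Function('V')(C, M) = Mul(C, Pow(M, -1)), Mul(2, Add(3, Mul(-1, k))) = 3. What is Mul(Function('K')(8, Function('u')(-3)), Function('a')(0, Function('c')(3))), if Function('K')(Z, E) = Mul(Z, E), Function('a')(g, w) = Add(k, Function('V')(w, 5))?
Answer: Rational(-84, 5) ≈ -16.800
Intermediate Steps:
k = Rational(3, 2) (k = Add(3, Mul(Rational(-1, 2), 3)) = Add(3, Rational(-3, 2)) = Rational(3, 2) ≈ 1.5000)
Function('u')(s) = Add(2, s) (Function('u')(s) = Add(s, 2) = Add(2, s))
Function('a')(g, w) = Add(Rational(3, 2), Mul(Rational(1, 5), w)) (Function('a')(g, w) = Add(Rational(3, 2), Mul(w, Pow(5, -1))) = Add(Rational(3, 2), Mul(w, Rational(1, 5))) = Add(Rational(3, 2), Mul(Rational(1, 5), w)))
Function('K')(Z, E) = Mul(E, Z)
Mul(Function('K')(8, Function('u')(-3)), Function('a')(0, Function('c')(3))) = Mul(Mul(Add(2, -3), 8), Add(Rational(3, 2), Mul(Rational(1, 5), 3))) = Mul(Mul(-1, 8), Add(Rational(3, 2), Rational(3, 5))) = Mul(-8, Rational(21, 10)) = Rational(-84, 5)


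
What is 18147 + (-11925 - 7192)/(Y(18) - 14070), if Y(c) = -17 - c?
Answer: 36568936/2015 ≈ 18148.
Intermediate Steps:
18147 + (-11925 - 7192)/(Y(18) - 14070) = 18147 + (-11925 - 7192)/((-17 - 1*18) - 14070) = 18147 - 19117/((-17 - 18) - 14070) = 18147 - 19117/(-35 - 14070) = 18147 - 19117/(-14105) = 18147 - 19117*(-1/14105) = 18147 + 2731/2015 = 36568936/2015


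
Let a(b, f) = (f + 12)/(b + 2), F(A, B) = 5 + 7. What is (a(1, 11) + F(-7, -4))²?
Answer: 3481/9 ≈ 386.78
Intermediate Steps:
F(A, B) = 12
a(b, f) = (12 + f)/(2 + b)
(a(1, 11) + F(-7, -4))² = ((12 + 11)/(2 + 1) + 12)² = (23/3 + 12)² = (59/3)² = 3481/9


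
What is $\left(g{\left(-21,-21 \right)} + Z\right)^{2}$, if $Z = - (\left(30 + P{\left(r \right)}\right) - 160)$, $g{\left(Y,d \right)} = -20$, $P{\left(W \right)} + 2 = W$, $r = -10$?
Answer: $14884$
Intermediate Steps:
$P{\left(W \right)} = -2 + W$
$Z = 142$ ($Z = - (\left(30 - 12\right) - 160) = - (18 - 160) = \left(-1\right) \left(-142\right) = 142$)
$\left(g{\left(-21,-21 \right)} + Z\right)^{2} = \left(-20 + 142\right)^{2} = 122^{2} = 14884$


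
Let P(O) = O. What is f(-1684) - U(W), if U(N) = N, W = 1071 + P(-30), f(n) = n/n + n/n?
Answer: -1039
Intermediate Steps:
f(n) = 2 (f(n) = 1 + 1 = 2)
W = 1041 (W = 1071 - 30 = 1041)
f(-1684) - U(W) = 2 - 1*1041 = 2 - 1041 = -1039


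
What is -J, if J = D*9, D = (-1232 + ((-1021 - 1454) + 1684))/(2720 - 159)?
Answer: 18207/2561 ≈ 7.1093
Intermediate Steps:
D = -2023/2561 (D = (-1232 + (-2475 + 1684))/2561 = (-1232 - 791)*(1/2561) = -2023*1/2561 = -2023/2561 ≈ -0.78993)
J = -18207/2561 (J = -2023/2561*9 = -18207/2561 ≈ -7.1093)
-J = -1*(-18207/2561) = 18207/2561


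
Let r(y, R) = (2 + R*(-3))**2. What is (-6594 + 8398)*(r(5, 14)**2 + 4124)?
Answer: 4625679696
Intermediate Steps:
r(y, R) = (2 - 3*R)**2
(-6594 + 8398)*(r(5, 14)**2 + 4124) = (-6594 + 8398)*(((-2 + 3*14)**2)**2 + 4124) = 1804*(((-2 + 42)**2)**2 + 4124) = 1804*((40**2)**2 + 4124) = 1804*(1600**2 + 4124) = 1804*(2560000 + 4124) = 1804*2564124 = 4625679696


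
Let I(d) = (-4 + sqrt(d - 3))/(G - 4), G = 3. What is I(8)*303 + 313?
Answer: 1525 - 303*sqrt(5) ≈ 847.47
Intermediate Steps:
I(d) = 4 - sqrt(-3 + d) (I(d) = (-4 + sqrt(d - 3))/(3 - 4) = (-4 + sqrt(-3 + d))/(-1) = (-4 + sqrt(-3 + d))*(-1) = 4 - sqrt(-3 + d))
I(8)*303 + 313 = (4 - sqrt(-3 + 8))*303 + 313 = (4 - sqrt(5))*303 + 313 = (1212 - 303*sqrt(5)) + 313 = 1525 - 303*sqrt(5)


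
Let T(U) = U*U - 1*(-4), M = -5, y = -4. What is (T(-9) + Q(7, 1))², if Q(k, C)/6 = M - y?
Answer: 6241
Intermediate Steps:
Q(k, C) = -6 (Q(k, C) = 6*(-5 - 1*(-4)) = 6*(-5 + 4) = 6*(-1) = -6)
T(U) = 4 + U² (T(U) = U² + 4 = 4 + U²)
(T(-9) + Q(7, 1))² = ((4 + (-9)²) - 6)² = ((4 + 81) - 6)² = (85 - 6)² = 79² = 6241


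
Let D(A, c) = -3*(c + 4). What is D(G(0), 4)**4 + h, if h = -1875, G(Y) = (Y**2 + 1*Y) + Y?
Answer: 329901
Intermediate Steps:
G(Y) = Y**2 + 2*Y (G(Y) = (Y**2 + Y) + Y = (Y + Y**2) + Y = Y**2 + 2*Y)
D(A, c) = -12 - 3*c (D(A, c) = -3*(4 + c) = -12 - 3*c)
D(G(0), 4)**4 + h = (-12 - 3*4)**4 - 1875 = (-12 - 12)**4 - 1875 = (-24)**4 - 1875 = 331776 - 1875 = 329901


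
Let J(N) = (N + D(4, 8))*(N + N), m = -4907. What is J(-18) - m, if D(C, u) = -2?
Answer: 5627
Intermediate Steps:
J(N) = 2*N*(-2 + N) (J(N) = (N - 2)*(N + N) = (-2 + N)*(2*N) = 2*N*(-2 + N))
J(-18) - m = 2*(-18)*(-2 - 18) - 1*(-4907) = 2*(-18)*(-20) + 4907 = 720 + 4907 = 5627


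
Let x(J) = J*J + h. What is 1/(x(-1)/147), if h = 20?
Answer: 7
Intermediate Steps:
x(J) = 20 + J**2 (x(J) = J*J + 20 = J**2 + 20 = 20 + J**2)
1/(x(-1)/147) = 1/((20 + (-1)**2)/147) = 1/((20 + 1)*(1/147)) = 1/(21*(1/147)) = 1/(1/7) = 7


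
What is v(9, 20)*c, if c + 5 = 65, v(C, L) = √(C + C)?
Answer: 180*√2 ≈ 254.56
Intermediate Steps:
v(C, L) = √2*√C (v(C, L) = √(2*C) = √2*√C)
c = 60 (c = -5 + 65 = 60)
v(9, 20)*c = (√2*√9)*60 = (√2*3)*60 = (3*√2)*60 = 180*√2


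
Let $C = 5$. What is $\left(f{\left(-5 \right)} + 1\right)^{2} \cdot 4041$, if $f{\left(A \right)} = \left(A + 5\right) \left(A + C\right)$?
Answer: $4041$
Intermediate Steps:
$f{\left(A \right)} = \left(5 + A\right)^{2}$ ($f{\left(A \right)} = \left(A + 5\right) \left(A + 5\right) = \left(5 + A\right) \left(5 + A\right) = \left(5 + A\right)^{2}$)
$\left(f{\left(-5 \right)} + 1\right)^{2} \cdot 4041 = \left(\left(25 + \left(-5\right)^{2} + 10 \left(-5\right)\right) + 1\right)^{2} \cdot 4041 = \left(\left(25 + 25 - 50\right) + 1\right)^{2} \cdot 4041 = \left(0 + 1\right)^{2} \cdot 4041 = 1^{2} \cdot 4041 = 1 \cdot 4041 = 4041$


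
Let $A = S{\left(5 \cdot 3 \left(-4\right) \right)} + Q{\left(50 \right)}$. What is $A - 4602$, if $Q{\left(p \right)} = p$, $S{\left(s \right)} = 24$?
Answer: $-4528$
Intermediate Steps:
$A = 74$ ($A = 24 + 50 = 74$)
$A - 4602 = 74 - 4602 = -4528$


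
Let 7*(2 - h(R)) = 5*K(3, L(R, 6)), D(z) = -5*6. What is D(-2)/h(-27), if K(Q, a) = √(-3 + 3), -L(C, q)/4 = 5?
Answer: -15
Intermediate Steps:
L(C, q) = -20 (L(C, q) = -4*5 = -20)
K(Q, a) = 0 (K(Q, a) = √0 = 0)
D(z) = -30
h(R) = 2 (h(R) = 2 - 5*0/7 = 2 - ⅐*0 = 2 + 0 = 2)
D(-2)/h(-27) = -30/2 = -30*½ = -15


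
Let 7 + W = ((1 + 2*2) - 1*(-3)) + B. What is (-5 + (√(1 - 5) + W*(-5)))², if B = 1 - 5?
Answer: 96 + 40*I ≈ 96.0 + 40.0*I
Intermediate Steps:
B = -4
W = -3 (W = -7 + (((1 + 2*2) - 1*(-3)) - 4) = -7 + (((1 + 4) + 3) - 4) = -7 + ((5 + 3) - 4) = -7 + (8 - 4) = -7 + 4 = -3)
(-5 + (√(1 - 5) + W*(-5)))² = (-5 + (√(1 - 5) - 3*(-5)))² = (-5 + (√(-4) + 15))² = (-5 + (2*I + 15))² = (-5 + (15 + 2*I))² = (10 + 2*I)²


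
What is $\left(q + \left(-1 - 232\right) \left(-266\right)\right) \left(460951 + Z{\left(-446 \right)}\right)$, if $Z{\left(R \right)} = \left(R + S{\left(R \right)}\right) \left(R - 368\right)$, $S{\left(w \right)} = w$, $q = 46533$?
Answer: $128806788929$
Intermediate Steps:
$Z{\left(R \right)} = 2 R \left(-368 + R\right)$ ($Z{\left(R \right)} = \left(R + R\right) \left(R - 368\right) = 2 R \left(-368 + R\right)$)
$\left(q + \left(-1 - 232\right) \left(-266\right)\right) \left(460951 + Z{\left(-446 \right)}\right) = \left(46533 + \left(-1 - 232\right) \left(-266\right)\right) \left(460951 + 2 \left(-446\right) \left(-368 - 446\right)\right) = \left(46533 - -61978\right) \left(460951 + 2 \left(-446\right) \left(-814\right)\right) = \left(46533 + 61978\right) \left(460951 + 726088\right) = 108511 \cdot 1187039 = 128806788929$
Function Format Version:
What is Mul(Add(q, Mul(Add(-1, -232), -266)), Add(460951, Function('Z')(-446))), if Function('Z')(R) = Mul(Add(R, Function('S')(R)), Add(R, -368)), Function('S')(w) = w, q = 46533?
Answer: 128806788929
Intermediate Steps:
Function('Z')(R) = Mul(2, R, Add(-368, R)) (Function('Z')(R) = Mul(Add(R, R), Add(R, -368)) = Mul(Mul(2, R), Add(-368, R)) = Mul(2, R, Add(-368, R)))
Mul(Add(q, Mul(Add(-1, -232), -266)), Add(460951, Function('Z')(-446))) = Mul(Add(46533, Mul(Add(-1, -232), -266)), Add(460951, Mul(2, -446, Add(-368, -446)))) = Mul(Add(46533, Mul(-233, -266)), Add(460951, Mul(2, -446, -814))) = Mul(Add(46533, 61978), Add(460951, 726088)) = Mul(108511, 1187039) = 128806788929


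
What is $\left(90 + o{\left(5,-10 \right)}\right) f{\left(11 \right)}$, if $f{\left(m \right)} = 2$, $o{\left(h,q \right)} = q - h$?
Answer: $150$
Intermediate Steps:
$\left(90 + o{\left(5,-10 \right)}\right) f{\left(11 \right)} = \left(90 - 15\right) 2 = 75 \cdot 2 = 150$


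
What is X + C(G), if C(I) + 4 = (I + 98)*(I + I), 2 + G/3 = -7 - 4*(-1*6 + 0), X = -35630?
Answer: -22764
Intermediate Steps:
G = 45 (G = -6 + 3*(-7 - 4*(-1*6 + 0)) = -6 + 3*(-7 - 4*(-6 + 0)) = -6 + 3*(-7 - 4*(-6)) = -6 + 3*(-7 + 24) = -6 + 3*17 = -6 + 51 = 45)
C(I) = -4 + 2*I*(98 + I) (C(I) = -4 + (I + 98)*(I + I) = -4 + (98 + I)*(2*I) = -4 + 2*I*(98 + I))
X + C(G) = -35630 + (-4 + 2*45² + 196*45) = -35630 + (-4 + 2*2025 + 8820) = -35630 + (-4 + 4050 + 8820) = -35630 + 12866 = -22764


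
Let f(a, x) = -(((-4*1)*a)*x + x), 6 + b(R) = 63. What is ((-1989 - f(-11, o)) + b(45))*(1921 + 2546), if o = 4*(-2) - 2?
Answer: -10640394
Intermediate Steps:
b(R) = 57 (b(R) = -6 + 63 = 57)
o = -10 (o = -8 - 2 = -10)
f(a, x) = -x + 4*a*x (f(a, x) = -((-4*a)*x + x) = -(-4*a*x + x) = -(x - 4*a*x) = -x + 4*a*x)
((-1989 - f(-11, o)) + b(45))*(1921 + 2546) = ((-1989 - (-10)*(-1 + 4*(-11))) + 57)*(1921 + 2546) = ((-1989 - (-10)*(-1 - 44)) + 57)*4467 = ((-1989 - (-10)*(-45)) + 57)*4467 = ((-1989 - 1*450) + 57)*4467 = ((-1989 - 450) + 57)*4467 = (-2439 + 57)*4467 = -2382*4467 = -10640394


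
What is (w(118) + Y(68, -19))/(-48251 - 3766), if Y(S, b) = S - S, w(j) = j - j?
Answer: 0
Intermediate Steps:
w(j) = 0
Y(S, b) = 0
(w(118) + Y(68, -19))/(-48251 - 3766) = (0 + 0)/(-48251 - 3766) = 0/(-52017) = 0*(-1/52017) = 0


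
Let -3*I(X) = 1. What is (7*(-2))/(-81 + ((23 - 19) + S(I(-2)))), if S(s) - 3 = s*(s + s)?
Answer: 63/332 ≈ 0.18976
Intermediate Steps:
I(X) = -⅓ (I(X) = -⅓*1 = -⅓)
S(s) = 3 + 2*s² (S(s) = 3 + s*(s + s) = 3 + s*(2*s) = 3 + 2*s²)
(7*(-2))/(-81 + ((23 - 19) + S(I(-2)))) = (7*(-2))/(-81 + ((23 - 19) + (3 + 2*(-⅓)²))) = -14/(-81 + (4 + (3 + 2*(⅑)))) = -14/(-81 + (4 + (3 + 2/9))) = -14/(-81 + (4 + 29/9)) = -14/(-81 + 65/9) = -14/(-664/9) = -14*(-9/664) = 63/332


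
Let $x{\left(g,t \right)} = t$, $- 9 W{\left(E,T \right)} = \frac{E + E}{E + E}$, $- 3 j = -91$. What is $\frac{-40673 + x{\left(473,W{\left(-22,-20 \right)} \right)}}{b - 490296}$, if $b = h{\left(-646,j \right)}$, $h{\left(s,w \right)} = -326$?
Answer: $\frac{16639}{200709} \approx 0.082901$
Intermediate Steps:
$j = \frac{91}{3}$ ($j = \left(- \frac{1}{3}\right) \left(-91\right) = \frac{91}{3} \approx 30.333$)
$W{\left(E,T \right)} = - \frac{1}{9}$ ($W{\left(E,T \right)} = - \frac{\left(E + E\right) \frac{1}{E + E}}{9} = - \frac{2 E \frac{1}{2 E}}{9} = \left(- \frac{1}{9}\right) 1 = - \frac{1}{9}$)
$b = -326$
$\frac{-40673 + x{\left(473,W{\left(-22,-20 \right)} \right)}}{b - 490296} = \frac{-40673 - \frac{1}{9}}{-326 - 490296} = - \frac{366058}{9 \left(-490622\right)} = \left(- \frac{366058}{9}\right) \left(- \frac{1}{490622}\right) = \frac{16639}{200709}$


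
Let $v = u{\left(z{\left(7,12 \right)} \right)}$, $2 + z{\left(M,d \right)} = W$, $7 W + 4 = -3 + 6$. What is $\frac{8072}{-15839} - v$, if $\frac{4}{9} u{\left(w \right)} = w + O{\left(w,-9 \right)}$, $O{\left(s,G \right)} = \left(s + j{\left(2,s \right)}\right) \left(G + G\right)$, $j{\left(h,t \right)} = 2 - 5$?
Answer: $- \frac{90460799}{443492} \approx -203.97$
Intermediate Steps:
$j{\left(h,t \right)} = -3$ ($j{\left(h,t \right)} = 2 - 5 = -3$)
$W = - \frac{1}{7}$ ($W = - \frac{4}{7} + \frac{-3 + 6}{7} = - \frac{4}{7} + \frac{1}{7} \cdot 3 = - \frac{4}{7} + \frac{3}{7} = - \frac{1}{7} \approx -0.14286$)
$z{\left(M,d \right)} = - \frac{15}{7}$ ($z{\left(M,d \right)} = -2 - \frac{1}{7} = - \frac{15}{7}$)
$O{\left(s,G \right)} = 2 G \left(-3 + s\right)$ ($O{\left(s,G \right)} = \left(s - 3\right) \left(G + G\right) = \left(-3 + s\right) 2 G = 2 G \left(-3 + s\right)$)
$u{\left(w \right)} = \frac{243}{2} - \frac{153 w}{4}$ ($u{\left(w \right)} = \frac{9 \left(w + 2 \left(-9\right) \left(-3 + w\right)\right)}{4} = \frac{9 \left(w - \left(-54 + 18 w\right)\right)}{4} = \frac{9 \left(54 - 17 w\right)}{4} = \frac{243}{2} - \frac{153 w}{4}$)
$v = \frac{5697}{28}$ ($v = \frac{243}{2} - - \frac{2295}{28} = \frac{243}{2} + \frac{2295}{28} = \frac{5697}{28} \approx 203.46$)
$\frac{8072}{-15839} - v = \frac{8072}{-15839} - \frac{5697}{28} = 8072 \left(- \frac{1}{15839}\right) - \frac{5697}{28} = - \frac{8072}{15839} - \frac{5697}{28} = - \frac{90460799}{443492}$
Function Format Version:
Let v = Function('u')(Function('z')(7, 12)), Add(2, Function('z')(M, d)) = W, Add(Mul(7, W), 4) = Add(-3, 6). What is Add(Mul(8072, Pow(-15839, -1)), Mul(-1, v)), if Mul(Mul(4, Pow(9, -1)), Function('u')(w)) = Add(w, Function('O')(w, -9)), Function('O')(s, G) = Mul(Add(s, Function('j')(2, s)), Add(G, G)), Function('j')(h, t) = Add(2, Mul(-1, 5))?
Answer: Rational(-90460799, 443492) ≈ -203.97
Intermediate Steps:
Function('j')(h, t) = -3 (Function('j')(h, t) = Add(2, -5) = -3)
W = Rational(-1, 7) (W = Add(Rational(-4, 7), Mul(Rational(1, 7), Add(-3, 6))) = Add(Rational(-4, 7), Mul(Rational(1, 7), 3)) = Add(Rational(-4, 7), Rational(3, 7)) = Rational(-1, 7) ≈ -0.14286)
Function('z')(M, d) = Rational(-15, 7) (Function('z')(M, d) = Add(-2, Rational(-1, 7)) = Rational(-15, 7))
Function('O')(s, G) = Mul(2, G, Add(-3, s)) (Function('O')(s, G) = Mul(Add(s, -3), Add(G, G)) = Mul(Add(-3, s), Mul(2, G)) = Mul(2, G, Add(-3, s)))
Function('u')(w) = Add(Rational(243, 2), Mul(Rational(-153, 4), w)) (Function('u')(w) = Mul(Rational(9, 4), Add(w, Mul(2, -9, Add(-3, w)))) = Mul(Rational(9, 4), Add(w, Add(54, Mul(-18, w)))) = Mul(Rational(9, 4), Add(54, Mul(-17, w))) = Add(Rational(243, 2), Mul(Rational(-153, 4), w)))
v = Rational(5697, 28) (v = Add(Rational(243, 2), Mul(Rational(-153, 4), Rational(-15, 7))) = Add(Rational(243, 2), Rational(2295, 28)) = Rational(5697, 28) ≈ 203.46)
Add(Mul(8072, Pow(-15839, -1)), Mul(-1, v)) = Add(Mul(8072, Pow(-15839, -1)), Mul(-1, Rational(5697, 28))) = Add(Mul(8072, Rational(-1, 15839)), Rational(-5697, 28)) = Add(Rational(-8072, 15839), Rational(-5697, 28)) = Rational(-90460799, 443492)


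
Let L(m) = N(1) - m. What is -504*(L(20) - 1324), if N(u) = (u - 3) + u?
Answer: 677880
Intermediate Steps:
N(u) = -3 + 2*u (N(u) = (-3 + u) + u = -3 + 2*u)
L(m) = -1 - m (L(m) = (-3 + 2*1) - m = (-3 + 2) - m = -1 - m)
-504*(L(20) - 1324) = -504*((-1 - 1*20) - 1324) = -504*((-1 - 20) - 1324) = -504*(-21 - 1324) = -504*(-1345) = 677880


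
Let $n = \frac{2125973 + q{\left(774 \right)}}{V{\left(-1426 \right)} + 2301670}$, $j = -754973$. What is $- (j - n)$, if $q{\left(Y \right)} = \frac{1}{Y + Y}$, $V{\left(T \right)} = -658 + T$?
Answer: $\frac{2687525319149749}{3559759128} \approx 7.5497 \cdot 10^{5}$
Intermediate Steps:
$q{\left(Y \right)} = \frac{1}{2 Y}$
$n = \frac{3291006205}{3559759128}$ ($n = \frac{2125973 + \frac{1}{2 \cdot 774}}{\left(-658 - 1426\right) + 2301670} = \frac{2125973 + \frac{1}{2} \cdot \frac{1}{774}}{-2084 + 2301670} = \frac{2125973 + \frac{1}{1548}}{2299586} = \frac{3291006205}{1548} \cdot \frac{1}{2299586} = \frac{3291006205}{3559759128} \approx 0.9245$)
$- (j - n) = - (-754973 - \frac{3291006205}{3559759128}) = \left(-1\right) \left(- \frac{2687525319149749}{3559759128}\right) = \frac{2687525319149749}{3559759128}$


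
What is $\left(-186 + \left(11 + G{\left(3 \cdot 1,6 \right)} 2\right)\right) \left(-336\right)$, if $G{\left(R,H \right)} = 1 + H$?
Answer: $54096$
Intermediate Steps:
$\left(-186 + \left(11 + G{\left(3 \cdot 1,6 \right)} 2\right)\right) \left(-336\right) = \left(-186 + \left(11 + \left(1 + 6\right) 2\right)\right) \left(-336\right) = \left(-186 + \left(11 + 7 \cdot 2\right)\right) \left(-336\right) = \left(-186 + \left(11 + 14\right)\right) \left(-336\right) = \left(-186 + 25\right) \left(-336\right) = \left(-161\right) \left(-336\right) = 54096$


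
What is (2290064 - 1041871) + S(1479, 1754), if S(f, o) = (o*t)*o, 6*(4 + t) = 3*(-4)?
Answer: -17210903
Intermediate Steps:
t = -6 (t = -4 + (3*(-4))/6 = -4 + (1/6)*(-12) = -4 - 2 = -6)
S(f, o) = -6*o**2 (S(f, o) = (o*(-6))*o = (-6*o)*o = -6*o**2)
(2290064 - 1041871) + S(1479, 1754) = (2290064 - 1041871) - 6*1754**2 = 1248193 - 6*3076516 = 1248193 - 18459096 = -17210903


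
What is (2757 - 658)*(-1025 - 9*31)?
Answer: -2737096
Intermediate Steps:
(2757 - 658)*(-1025 - 9*31) = 2099*(-1025 - 279) = 2099*(-1304) = -2737096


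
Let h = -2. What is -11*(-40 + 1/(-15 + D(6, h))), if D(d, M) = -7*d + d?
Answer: 22451/51 ≈ 440.22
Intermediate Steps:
D(d, M) = -6*d
-11*(-40 + 1/(-15 + D(6, h))) = -11*(-40 + 1/(-15 - 6*6)) = -11*(-40 + 1/(-15 - 36)) = -11*(-40 + 1/(-51)) = -11*(-40 - 1/51) = -11*(-2041/51) = 22451/51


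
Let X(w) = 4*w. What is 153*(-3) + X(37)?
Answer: -311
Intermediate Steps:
153*(-3) + X(37) = 153*(-3) + 4*37 = -459 + 148 = -311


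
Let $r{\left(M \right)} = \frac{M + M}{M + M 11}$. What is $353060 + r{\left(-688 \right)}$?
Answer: $\frac{2118361}{6} \approx 3.5306 \cdot 10^{5}$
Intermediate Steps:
$r{\left(M \right)} = \frac{1}{6}$ ($r{\left(M \right)} = \frac{2 M}{M + 11 M} = \frac{2 M}{12 M} = 2 M \frac{1}{12 M} = \frac{1}{6}$)
$353060 + r{\left(-688 \right)} = 353060 + \frac{1}{6} = \frac{2118361}{6}$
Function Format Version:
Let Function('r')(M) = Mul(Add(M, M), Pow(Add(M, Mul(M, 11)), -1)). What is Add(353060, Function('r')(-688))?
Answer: Rational(2118361, 6) ≈ 3.5306e+5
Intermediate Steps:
Function('r')(M) = Rational(1, 6) (Function('r')(M) = Mul(Mul(2, M), Pow(Add(M, Mul(11, M)), -1)) = Mul(Mul(2, M), Pow(Mul(12, M), -1)) = Mul(Mul(2, M), Mul(Rational(1, 12), Pow(M, -1))) = Rational(1, 6))
Add(353060, Function('r')(-688)) = Add(353060, Rational(1, 6)) = Rational(2118361, 6)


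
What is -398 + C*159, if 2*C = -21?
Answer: -4135/2 ≈ -2067.5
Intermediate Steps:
C = -21/2 (C = (½)*(-21) = -21/2 ≈ -10.500)
-398 + C*159 = -398 - 21/2*159 = -398 - 3339/2 = -4135/2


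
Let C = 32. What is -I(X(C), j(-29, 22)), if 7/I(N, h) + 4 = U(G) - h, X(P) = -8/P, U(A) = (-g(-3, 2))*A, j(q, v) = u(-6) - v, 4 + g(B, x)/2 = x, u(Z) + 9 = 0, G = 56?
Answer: -7/251 ≈ -0.027888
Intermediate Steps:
u(Z) = -9 (u(Z) = -9 + 0 = -9)
g(B, x) = -8 + 2*x
j(q, v) = -9 - v
U(A) = 4*A (U(A) = (-(-8 + 2*2))*A = (-(-8 + 4))*A = (-1*(-4))*A = 4*A)
I(N, h) = 7/(220 - h) (I(N, h) = 7/(-4 + (4*56 - h)) = 7/(-4 + (224 - h)) = 7/(220 - h))
-I(X(C), j(-29, 22)) = -(-7)/(-220 + (-9 - 1*22)) = -(-7)/(-220 + (-9 - 22)) = -(-7)/(-220 - 31) = -(-7)/(-251) = -(-7)*(-1)/251 = -1*7/251 = -7/251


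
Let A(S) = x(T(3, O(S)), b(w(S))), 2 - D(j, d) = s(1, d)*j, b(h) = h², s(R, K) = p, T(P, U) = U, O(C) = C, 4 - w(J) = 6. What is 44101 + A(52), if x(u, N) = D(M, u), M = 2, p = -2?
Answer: 44107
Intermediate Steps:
w(J) = -2 (w(J) = 4 - 1*6 = 4 - 6 = -2)
s(R, K) = -2
D(j, d) = 2 + 2*j (D(j, d) = 2 - (-2)*j = 2 + 2*j)
x(u, N) = 6 (x(u, N) = 2 + 2*2 = 2 + 4 = 6)
A(S) = 6
44101 + A(52) = 44101 + 6 = 44107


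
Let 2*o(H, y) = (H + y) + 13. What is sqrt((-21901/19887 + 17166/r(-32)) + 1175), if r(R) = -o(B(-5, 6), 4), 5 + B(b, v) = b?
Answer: 4*I*sqrt(92215879791)/19887 ≈ 61.079*I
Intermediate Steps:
B(b, v) = -5 + b
o(H, y) = 13/2 + H/2 + y/2 (o(H, y) = ((H + y) + 13)/2 = (13 + H + y)/2 = 13/2 + H/2 + y/2)
r(R) = -7/2 (r(R) = -(13/2 + (-5 - 5)/2 + (1/2)*4) = -(13/2 + (1/2)*(-10) + 2) = -(13/2 - 5 + 2) = -1*7/2 = -7/2)
sqrt((-21901/19887 + 17166/r(-32)) + 1175) = sqrt((-21901/19887 + 17166/(-7/2)) + 1175) = sqrt((-21901*1/19887 + 17166*(-2/7)) + 1175) = sqrt((-21901/19887 - 34332/7) + 1175) = sqrt(-97559113/19887 + 1175) = sqrt(-74191888/19887) = 4*I*sqrt(92215879791)/19887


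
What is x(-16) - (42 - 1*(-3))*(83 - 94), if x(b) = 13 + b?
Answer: 492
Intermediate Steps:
x(-16) - (42 - 1*(-3))*(83 - 94) = (13 - 16) - (42 - 1*(-3))*(83 - 94) = -3 - (42 + 3)*(-11) = -3 - 45*(-11) = -3 - 1*(-495) = -3 + 495 = 492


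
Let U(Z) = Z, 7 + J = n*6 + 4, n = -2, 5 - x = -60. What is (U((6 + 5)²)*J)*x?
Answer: -117975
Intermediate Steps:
x = 65 (x = 5 - 1*(-60) = 5 + 60 = 65)
J = -15 (J = -7 + (-2*6 + 4) = -7 + (-12 + 4) = -7 - 8 = -15)
(U((6 + 5)²)*J)*x = ((6 + 5)²*(-15))*65 = (11²*(-15))*65 = (121*(-15))*65 = -1815*65 = -117975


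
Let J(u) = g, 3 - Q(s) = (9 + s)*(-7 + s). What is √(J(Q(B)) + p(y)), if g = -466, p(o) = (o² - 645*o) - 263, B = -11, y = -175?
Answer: √142771 ≈ 377.85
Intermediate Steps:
p(o) = -263 + o² - 645*o
Q(s) = 3 - (-7 + s)*(9 + s) (Q(s) = 3 - (9 + s)*(-7 + s) = 3 - (-7 + s)*(9 + s))
J(u) = -466
√(J(Q(B)) + p(y)) = √(-466 + (-263 + (-175)² - 645*(-175))) = √(-466 + (-263 + 30625 + 112875)) = √(-466 + 143237) = √142771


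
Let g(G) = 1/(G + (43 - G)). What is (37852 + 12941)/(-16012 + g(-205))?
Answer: -728033/229505 ≈ -3.1722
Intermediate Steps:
g(G) = 1/43
(37852 + 12941)/(-16012 + g(-205)) = (37852 + 12941)/(-16012 + 1/43) = 50793/(-688515/43) = 50793*(-43/688515) = -728033/229505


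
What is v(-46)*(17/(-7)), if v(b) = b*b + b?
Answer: -35190/7 ≈ -5027.1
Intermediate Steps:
v(b) = b + b² (v(b) = b² + b = b + b²)
v(-46)*(17/(-7)) = (-46*(1 - 46))*(17/(-7)) = (-46*(-45))*(17*(-⅐)) = 2070*(-17/7) = -35190/7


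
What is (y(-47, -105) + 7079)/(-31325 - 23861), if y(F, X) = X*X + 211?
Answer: -18315/55186 ≈ -0.33188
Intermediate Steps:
y(F, X) = 211 + X² (y(F, X) = X² + 211 = 211 + X²)
(y(-47, -105) + 7079)/(-31325 - 23861) = ((211 + (-105)²) + 7079)/(-31325 - 23861) = ((211 + 11025) + 7079)/(-55186) = (11236 + 7079)*(-1/55186) = 18315*(-1/55186) = -18315/55186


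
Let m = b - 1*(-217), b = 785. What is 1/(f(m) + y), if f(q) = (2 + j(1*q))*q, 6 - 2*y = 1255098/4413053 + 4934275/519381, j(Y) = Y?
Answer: 4584111760386/4611644429086534333 ≈ 9.9403e-7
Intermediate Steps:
m = 1002 (m = 785 - 1*(-217) = 785 + 217 = 1002)
y = -8674755864755/4584111760386 (y = 3 - (1255098/4413053 + 4934275/519381)/2 = 3 - ½*22427091145913/2292055880193 = 3 - 22427091145913/4584111760386 = -8674755864755/4584111760386 ≈ -1.8924)
f(q) = q*(2 + q) (f(q) = (2 + 1*q)*q = (2 + q)*q = q*(2 + q))
1/(f(m) + y) = 1/(1002*(2 + 1002) - 8674755864755/4584111760386) = 1/(1002*1004 - 8674755864755/4584111760386) = 1/(1006008 - 8674755864755/4584111760386) = 1/(4611644429086534333/4584111760386) = 4584111760386/4611644429086534333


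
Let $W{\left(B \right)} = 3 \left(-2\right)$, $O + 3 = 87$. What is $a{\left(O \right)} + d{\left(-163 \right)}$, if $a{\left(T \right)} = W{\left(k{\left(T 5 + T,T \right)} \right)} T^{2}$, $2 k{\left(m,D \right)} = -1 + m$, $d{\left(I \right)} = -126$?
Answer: $-42462$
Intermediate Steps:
$O = 84$ ($O = -3 + 87 = 84$)
$k{\left(m,D \right)} = - \frac{1}{2} + \frac{m}{2}$ ($k{\left(m,D \right)} = \frac{-1 + m}{2} = - \frac{1}{2} + \frac{m}{2}$)
$W{\left(B \right)} = -6$
$a{\left(T \right)} = - 6 T^{2}$
$a{\left(O \right)} + d{\left(-163 \right)} = - 6 \cdot 84^{2} - 126 = \left(-6\right) 7056 - 126 = -42336 - 126 = -42462$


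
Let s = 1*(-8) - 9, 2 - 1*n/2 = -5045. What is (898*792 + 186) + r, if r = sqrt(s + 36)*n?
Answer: 711402 + 10094*sqrt(19) ≈ 7.5540e+5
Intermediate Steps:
n = 10094 (n = 4 - 2*(-5045) = 4 + 10090 = 10094)
s = -17 (s = -8 - 9 = -17)
r = 10094*sqrt(19) (r = sqrt(-17 + 36)*10094 = sqrt(19)*10094 = 10094*sqrt(19) ≈ 43999.)
(898*792 + 186) + r = (898*792 + 186) + 10094*sqrt(19) = (711216 + 186) + 10094*sqrt(19) = 711402 + 10094*sqrt(19)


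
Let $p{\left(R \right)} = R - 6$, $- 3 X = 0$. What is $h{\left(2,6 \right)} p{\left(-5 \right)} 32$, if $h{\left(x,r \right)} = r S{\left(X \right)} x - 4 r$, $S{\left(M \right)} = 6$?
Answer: $-16896$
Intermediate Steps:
$X = 0$ ($X = \left(- \frac{1}{3}\right) 0 = 0$)
$h{\left(x,r \right)} = - 4 r + 6 r x$ ($h{\left(x,r \right)} = r 6 x - 4 r = 6 r x - 4 r = - 4 r + 6 r x$)
$p{\left(R \right)} = -6 + R$
$h{\left(2,6 \right)} p{\left(-5 \right)} 32 = 2 \cdot 6 \left(-2 + 3 \cdot 2\right) \left(-6 - 5\right) 32 = 2 \cdot 6 \left(-2 + 6\right) \left(-11\right) 32 = 2 \cdot 6 \cdot 4 \left(-11\right) 32 = 48 \left(-11\right) 32 = \left(-528\right) 32 = -16896$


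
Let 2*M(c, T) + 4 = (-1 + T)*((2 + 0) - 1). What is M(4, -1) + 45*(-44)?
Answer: -1983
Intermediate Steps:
M(c, T) = -5/2 + T/2 (M(c, T) = -2 + ((-1 + T)*((2 + 0) - 1))/2 = -2 + ((-1 + T)*(2 - 1))/2 = -2 + ((-1 + T)*1)/2 = -2 + (-1 + T)/2 = -2 + (-1/2 + T/2) = -5/2 + T/2)
M(4, -1) + 45*(-44) = (-5/2 + (1/2)*(-1)) + 45*(-44) = (-5/2 - 1/2) - 1980 = -3 - 1980 = -1983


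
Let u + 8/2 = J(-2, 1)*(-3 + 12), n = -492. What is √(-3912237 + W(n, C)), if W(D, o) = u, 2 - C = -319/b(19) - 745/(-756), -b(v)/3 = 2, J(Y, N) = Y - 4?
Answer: I*√3912295 ≈ 1978.0*I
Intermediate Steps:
J(Y, N) = -4 + Y
b(v) = -6 (b(v) = -3*2 = -6)
u = -58 (u = -4 + (-4 - 2)*(-3 + 12) = -4 - 6*9 = -4 - 54 = -58)
C = -39427/756 (C = 2 - (-319/(-6) - 745/(-756)) = 2 - (-319*(-⅙) - 745*(-1/756)) = 2 - (319/6 + 745/756) = 2 - 1*40939/756 = 2 - 40939/756 = -39427/756 ≈ -52.152)
W(D, o) = -58
√(-3912237 + W(n, C)) = √(-3912237 - 58) = √(-3912295) = I*√3912295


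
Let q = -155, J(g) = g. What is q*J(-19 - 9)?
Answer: 4340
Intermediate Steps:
q*J(-19 - 9) = -155*(-19 - 9) = -155*(-28) = 4340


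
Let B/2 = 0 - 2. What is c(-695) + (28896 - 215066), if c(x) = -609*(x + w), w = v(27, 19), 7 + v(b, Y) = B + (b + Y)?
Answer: 215770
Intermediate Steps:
B = -4 (B = 2*(0 - 2) = 2*(-2) = -4)
v(b, Y) = -11 + Y + b (v(b, Y) = -7 + (-4 + (b + Y)) = -7 + (-4 + (Y + b)) = -7 + (-4 + Y + b) = -11 + Y + b)
w = 35 (w = -11 + 19 + 27 = 35)
c(x) = -21315 - 609*x (c(x) = -609*(x + 35) = -609*(35 + x) = -21315 - 609*x)
c(-695) + (28896 - 215066) = (-21315 - 609*(-695)) + (28896 - 215066) = (-21315 + 423255) - 186170 = 401940 - 186170 = 215770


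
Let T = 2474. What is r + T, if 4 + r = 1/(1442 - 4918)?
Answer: 8585719/3476 ≈ 2470.0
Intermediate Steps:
r = -13905/3476 (r = -4 + 1/(1442 - 4918) = -4 + 1/(-3476) = -4 - 1/3476 = -13905/3476 ≈ -4.0003)
r + T = -13905/3476 + 2474 = 8585719/3476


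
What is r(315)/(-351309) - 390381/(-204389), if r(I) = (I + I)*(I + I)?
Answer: 2667731649/3419223581 ≈ 0.78022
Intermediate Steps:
r(I) = 4*I² (r(I) = (2*I)*(2*I) = 4*I²)
r(315)/(-351309) - 390381/(-204389) = (4*315²)/(-351309) - 390381/(-204389) = (4*99225)*(-1/351309) - 390381*(-1/204389) = 396900*(-1/351309) + 390381/204389 = -18900/16729 + 390381/204389 = 2667731649/3419223581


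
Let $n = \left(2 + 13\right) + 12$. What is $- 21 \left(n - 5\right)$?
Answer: $-462$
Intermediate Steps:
$n = 27$ ($n = 15 + 12 = 27$)
$- 21 \left(n - 5\right) = - 21 \left(27 - 5\right) = \left(-21\right) 22 = -462$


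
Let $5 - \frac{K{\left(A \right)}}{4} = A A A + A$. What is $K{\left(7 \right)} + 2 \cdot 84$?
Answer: $-1212$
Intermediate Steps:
$K{\left(A \right)} = 20 - 4 A - 4 A^{3}$ ($K{\left(A \right)} = 20 - 4 \left(A A A + A\right) = 20 - 4 \left(A^{2} A + A\right) = 20 - 4 \left(A^{3} + A\right) = 20 - 4 \left(A + A^{3}\right) = 20 - \left(4 A + 4 A^{3}\right) = 20 - 4 A - 4 A^{3}$)
$K{\left(7 \right)} + 2 \cdot 84 = \left(20 - 28 - 4 \cdot 7^{3}\right) + 2 \cdot 84 = \left(20 - 28 - 1372\right) + 168 = -1380 + 168 = -1212$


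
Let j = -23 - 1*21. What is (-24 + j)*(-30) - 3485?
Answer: -1445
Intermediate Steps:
j = -44 (j = -23 - 21 = -44)
(-24 + j)*(-30) - 3485 = (-24 - 44)*(-30) - 3485 = -68*(-30) - 3485 = 2040 - 3485 = -1445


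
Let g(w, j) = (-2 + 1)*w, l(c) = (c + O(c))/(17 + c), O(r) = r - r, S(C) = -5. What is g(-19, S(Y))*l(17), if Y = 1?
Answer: 19/2 ≈ 9.5000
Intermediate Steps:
O(r) = 0
l(c) = c/(17 + c) (l(c) = (c + 0)/(17 + c) = c/(17 + c))
g(w, j) = -w
g(-19, S(Y))*l(17) = (-1*(-19))*(17/(17 + 17)) = 19*(17/34) = 19*(17*(1/34)) = 19*(1/2) = 19/2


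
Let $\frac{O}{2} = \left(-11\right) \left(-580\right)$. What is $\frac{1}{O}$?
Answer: $\frac{1}{12760} \approx 7.837 \cdot 10^{-5}$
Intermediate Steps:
$O = 12760$ ($O = 2 \left(\left(-11\right) \left(-580\right)\right) = 2 \cdot 6380 = 12760$)
$\frac{1}{O} = \frac{1}{12760}$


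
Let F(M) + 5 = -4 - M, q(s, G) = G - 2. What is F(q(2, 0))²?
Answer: 49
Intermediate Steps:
q(s, G) = -2 + G
F(M) = -9 - M (F(M) = -5 + (-4 - M) = -9 - M)
F(q(2, 0))² = (-9 - (-2 + 0))² = (-9 - 1*(-2))² = (-9 + 2)² = (-7)² = 49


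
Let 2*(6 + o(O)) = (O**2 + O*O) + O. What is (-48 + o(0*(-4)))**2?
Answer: 2916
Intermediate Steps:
o(O) = -6 + O**2 + O/2 (o(O) = -6 + ((O**2 + O*O) + O)/2 = -6 + ((O**2 + O**2) + O)/2 = -6 + (2*O**2 + O)/2 = -6 + (O + 2*O**2)/2 = -6 + (O**2 + O/2) = -6 + O**2 + O/2)
(-48 + o(0*(-4)))**2 = (-48 + (-6 + (0*(-4))**2 + (0*(-4))/2))**2 = (-48 + (-6 + 0**2 + (1/2)*0))**2 = (-48 + (-6 + 0 + 0))**2 = (-48 - 6)**2 = (-54)**2 = 2916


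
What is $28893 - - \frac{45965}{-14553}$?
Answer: $\frac{420433864}{14553} \approx 28890.0$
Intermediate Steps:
$28893 - - \frac{45965}{-14553} = 28893 - \left(-45965\right) \left(- \frac{1}{14553}\right) = 28893 - \frac{45965}{14553} = \frac{420433864}{14553}$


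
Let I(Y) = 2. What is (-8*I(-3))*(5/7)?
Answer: -80/7 ≈ -11.429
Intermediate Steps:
(-8*I(-3))*(5/7) = (-8*2)*(5/7) = -80/7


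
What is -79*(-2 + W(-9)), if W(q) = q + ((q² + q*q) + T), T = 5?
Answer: -12324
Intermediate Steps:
W(q) = 5 + q + 2*q² (W(q) = q + ((q² + q*q) + 5) = q + ((q² + q²) + 5) = q + (2*q² + 5) = q + (5 + 2*q²) = 5 + q + 2*q²)
-79*(-2 + W(-9)) = -79*(-2 + (5 - 9 + 2*(-9)²)) = -79*(-2 + (5 - 9 + 2*81)) = -79*(-2 + (5 - 9 + 162)) = -79*(-2 + 158) = -79*156 = -12324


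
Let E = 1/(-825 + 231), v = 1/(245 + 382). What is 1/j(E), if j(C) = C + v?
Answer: -11286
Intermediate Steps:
v = 1/627 ≈ 0.0015949
E = -1/594 (E = 1/(-594) = -1/594 ≈ -0.0016835)
j(C) = 1/627 + C (j(C) = C + 1/627 = 1/627 + C)
1/j(E) = 1/(1/627 - 1/594) = 1/(-1/11286) = -11286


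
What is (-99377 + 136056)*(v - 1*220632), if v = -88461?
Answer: -11337222147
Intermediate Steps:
(-99377 + 136056)*(v - 1*220632) = (-99377 + 136056)*(-88461 - 1*220632) = 36679*(-88461 - 220632) = 36679*(-309093) = -11337222147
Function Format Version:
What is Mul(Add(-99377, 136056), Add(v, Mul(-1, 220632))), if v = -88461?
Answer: -11337222147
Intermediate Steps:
Mul(Add(-99377, 136056), Add(v, Mul(-1, 220632))) = Mul(Add(-99377, 136056), Add(-88461, Mul(-1, 220632))) = Mul(36679, Add(-88461, -220632)) = Mul(36679, -309093) = -11337222147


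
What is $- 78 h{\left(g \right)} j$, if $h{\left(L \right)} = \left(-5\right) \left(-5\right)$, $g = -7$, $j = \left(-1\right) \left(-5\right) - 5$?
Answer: $0$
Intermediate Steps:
$j = 0$ ($j = 5 - 5 = 0$)
$h{\left(L \right)} = 25$
$- 78 h{\left(g \right)} j = \left(-78\right) 25 \cdot 0 = \left(-1950\right) 0 = 0$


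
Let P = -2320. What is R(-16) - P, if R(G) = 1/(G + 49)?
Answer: 76561/33 ≈ 2320.0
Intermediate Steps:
R(G) = 1/(49 + G)
R(-16) - P = 1/(49 - 16) - 1*(-2320) = 1/33 + 2320 = 76561/33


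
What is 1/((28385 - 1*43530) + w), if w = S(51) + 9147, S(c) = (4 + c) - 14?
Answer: -1/5957 ≈ -0.00016787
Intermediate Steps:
S(c) = -10 + c
w = 9188 (w = (-10 + 51) + 9147 = 41 + 9147 = 9188)
1/((28385 - 1*43530) + w) = 1/((28385 - 1*43530) + 9188) = 1/((28385 - 43530) + 9188) = 1/(-15145 + 9188) = 1/(-5957) = -1/5957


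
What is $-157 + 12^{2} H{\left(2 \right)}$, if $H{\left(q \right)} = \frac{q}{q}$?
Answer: $-13$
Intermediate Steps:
$H{\left(q \right)} = 1$
$-157 + 12^{2} H{\left(2 \right)} = -157 + 12^{2} \cdot 1 = -157 + 144 \cdot 1 = -157 + 144 = -13$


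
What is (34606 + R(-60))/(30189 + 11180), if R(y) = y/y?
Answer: 34607/41369 ≈ 0.83654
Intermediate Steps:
R(y) = 1
(34606 + R(-60))/(30189 + 11180) = (34606 + 1)/(30189 + 11180) = 34607/41369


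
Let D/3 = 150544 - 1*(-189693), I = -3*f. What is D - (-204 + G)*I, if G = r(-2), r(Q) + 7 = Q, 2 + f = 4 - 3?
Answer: 1021350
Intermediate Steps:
f = -1 (f = -2 + (4 - 3) = -2 + 1 = -1)
r(Q) = -7 + Q
G = -9 (G = -7 - 2 = -9)
I = 3 (I = -3*(-1) = 3)
D = 1020711 (D = 3*(150544 - 1*(-189693)) = 3*(150544 + 189693) = 3*340237 = 1020711)
D - (-204 + G)*I = 1020711 - (-204 - 9)*3 = 1020711 - (-213)*3 = 1020711 - 1*(-639) = 1020711 + 639 = 1021350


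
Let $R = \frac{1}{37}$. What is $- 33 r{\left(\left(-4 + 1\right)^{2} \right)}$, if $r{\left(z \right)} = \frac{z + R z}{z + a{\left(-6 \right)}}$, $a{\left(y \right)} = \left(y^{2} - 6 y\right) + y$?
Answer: $- \frac{3762}{925} \approx -4.067$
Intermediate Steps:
$R = \frac{1}{37} \approx 0.027027$
$a{\left(y \right)} = y^{2} - 5 y$
$r{\left(z \right)} = \frac{38 z}{37 \left(66 + z\right)}$ ($r{\left(z \right)} = \frac{z + \frac{z}{37}}{z - 6 \left(-5 - 6\right)} = \frac{\frac{38}{37} z}{z - -66} = \frac{\frac{38}{37} z}{z + 66} = \frac{\frac{38}{37} z}{66 + z} = \frac{38 z}{37 \left(66 + z\right)}$)
$- 33 r{\left(\left(-4 + 1\right)^{2} \right)} = - 33 \frac{38 \left(-4 + 1\right)^{2}}{37 \left(66 + \left(-4 + 1\right)^{2}\right)} = - 33 \frac{38 \left(-3\right)^{2}}{37 \left(66 + \left(-3\right)^{2}\right)} = - 33 \cdot \frac{38}{37} \cdot 9 \frac{1}{66 + 9} = - 33 \cdot \frac{38}{37} \cdot 9 \cdot \frac{1}{75} = \left(-33\right) \frac{114}{925} = - \frac{3762}{925}$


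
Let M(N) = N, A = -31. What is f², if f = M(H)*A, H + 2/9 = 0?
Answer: 3844/81 ≈ 47.457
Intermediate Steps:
H = -2/9 (H = -2/9 + 0 = -2/9 ≈ -0.22222)
f = 62/9 (f = -2/9*(-31) = 62/9 ≈ 6.8889)
f² = (62/9)² = 3844/81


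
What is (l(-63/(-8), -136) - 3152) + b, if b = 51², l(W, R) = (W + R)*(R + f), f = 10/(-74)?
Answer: 4999829/296 ≈ 16891.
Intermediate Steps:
f = -5/37 (f = 10*(-1/74) = -5/37 ≈ -0.13514)
l(W, R) = (-5/37 + R)*(R + W) (l(W, R) = (W + R)*(R - 5/37) = (R + W)*(-5/37 + R) = (-5/37 + R)*(R + W))
b = 2601
(l(-63/(-8), -136) - 3152) + b = (((-136)² - 5/37*(-136) - (-315)/(37*(-8)) - (-8568)/(-8)) - 3152) + 2601 = ((18496 + 680/37 - (-315)*(-1)/(37*8) - (-8568)*(-1)/8) - 3152) + 2601 = ((18496 + 680/37 - 5/37*63/8 - 136*63/8) - 3152) + 2601 = ((18496 + 680/37 - 315/296 - 1071) - 3152) + 2601 = (5162925/296 - 3152) + 2601 = 4229933/296 + 2601 = 4999829/296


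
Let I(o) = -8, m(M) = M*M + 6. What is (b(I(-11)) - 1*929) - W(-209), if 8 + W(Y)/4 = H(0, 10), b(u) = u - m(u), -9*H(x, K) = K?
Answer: -8735/9 ≈ -970.56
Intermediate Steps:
H(x, K) = -K/9
m(M) = 6 + M² (m(M) = M² + 6 = 6 + M²)
b(u) = -6 + u - u² (b(u) = u - (6 + u²) = u + (-6 - u²) = -6 + u - u²)
W(Y) = -328/9 (W(Y) = -32 + 4*(-⅑*10) = -32 + 4*(-10/9) = -32 - 40/9 = -328/9)
(b(I(-11)) - 1*929) - W(-209) = ((-6 - 8 - 1*(-8)²) - 1*929) - 1*(-328/9) = ((-6 - 8 - 1*64) - 929) + 328/9 = ((-6 - 8 - 64) - 929) + 328/9 = (-78 - 929) + 328/9 = -1007 + 328/9 = -8735/9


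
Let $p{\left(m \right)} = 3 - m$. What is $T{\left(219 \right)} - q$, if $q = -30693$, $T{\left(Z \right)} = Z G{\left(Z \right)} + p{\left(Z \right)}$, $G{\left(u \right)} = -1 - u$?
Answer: $-17703$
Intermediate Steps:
$T{\left(Z \right)} = 3 - Z + Z \left(-1 - Z\right)$ ($T{\left(Z \right)} = Z \left(-1 - Z\right) - \left(-3 + Z\right) = 3 - Z + Z \left(-1 - Z\right)$)
$T{\left(219 \right)} - q = \left(3 - 219 - 219 \left(1 + 219\right)\right) - -30693 = \left(3 - 219 - 219 \cdot 220\right) + 30693 = \left(3 - 219 - 48180\right) + 30693 = -48396 + 30693 = -17703$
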